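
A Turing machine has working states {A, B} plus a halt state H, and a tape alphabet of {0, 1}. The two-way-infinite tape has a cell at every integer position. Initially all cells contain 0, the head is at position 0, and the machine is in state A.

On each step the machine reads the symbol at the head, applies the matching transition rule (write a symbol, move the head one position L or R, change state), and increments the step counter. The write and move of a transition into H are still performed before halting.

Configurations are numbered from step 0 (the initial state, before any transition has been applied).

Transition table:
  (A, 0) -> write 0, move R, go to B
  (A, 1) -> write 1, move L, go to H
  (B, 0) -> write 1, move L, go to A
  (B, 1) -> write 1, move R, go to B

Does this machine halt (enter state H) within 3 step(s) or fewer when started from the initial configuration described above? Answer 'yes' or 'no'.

Step 1: in state A at pos 0, read 0 -> (A,0)->write 0,move R,goto B. Now: state=B, head=1, tape[-1..2]=0000 (head:   ^)
Step 2: in state B at pos 1, read 0 -> (B,0)->write 1,move L,goto A. Now: state=A, head=0, tape[-1..2]=0010 (head:  ^)
Step 3: in state A at pos 0, read 0 -> (A,0)->write 0,move R,goto B. Now: state=B, head=1, tape[-1..2]=0010 (head:   ^)
After 3 step(s): state = B (not H) -> not halted within 3 -> no

Answer: no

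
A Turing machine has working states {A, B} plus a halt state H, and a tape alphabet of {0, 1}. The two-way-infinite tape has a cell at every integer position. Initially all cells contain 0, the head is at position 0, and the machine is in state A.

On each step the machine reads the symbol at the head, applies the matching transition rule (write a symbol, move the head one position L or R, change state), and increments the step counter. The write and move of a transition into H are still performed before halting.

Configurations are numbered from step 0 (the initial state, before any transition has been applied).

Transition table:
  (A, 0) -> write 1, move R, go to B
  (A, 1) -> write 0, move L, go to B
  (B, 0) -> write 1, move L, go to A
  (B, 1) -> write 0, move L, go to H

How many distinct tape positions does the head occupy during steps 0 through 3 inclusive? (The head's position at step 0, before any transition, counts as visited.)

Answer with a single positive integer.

Step 1: in state A at pos 0, read 0 -> (A,0)->write 1,move R,goto B. Now: state=B, head=1, tape[-1..2]=0100 (head:   ^)
Step 2: in state B at pos 1, read 0 -> (B,0)->write 1,move L,goto A. Now: state=A, head=0, tape[-1..2]=0110 (head:  ^)
Step 3: in state A at pos 0, read 1 -> (A,1)->write 0,move L,goto B. Now: state=B, head=-1, tape[-2..2]=00010 (head:  ^)
Head positions at steps 0..3: starting at 0, distinct positions visited = {-1, 0, 1} -> 3 position(s)

Answer: 3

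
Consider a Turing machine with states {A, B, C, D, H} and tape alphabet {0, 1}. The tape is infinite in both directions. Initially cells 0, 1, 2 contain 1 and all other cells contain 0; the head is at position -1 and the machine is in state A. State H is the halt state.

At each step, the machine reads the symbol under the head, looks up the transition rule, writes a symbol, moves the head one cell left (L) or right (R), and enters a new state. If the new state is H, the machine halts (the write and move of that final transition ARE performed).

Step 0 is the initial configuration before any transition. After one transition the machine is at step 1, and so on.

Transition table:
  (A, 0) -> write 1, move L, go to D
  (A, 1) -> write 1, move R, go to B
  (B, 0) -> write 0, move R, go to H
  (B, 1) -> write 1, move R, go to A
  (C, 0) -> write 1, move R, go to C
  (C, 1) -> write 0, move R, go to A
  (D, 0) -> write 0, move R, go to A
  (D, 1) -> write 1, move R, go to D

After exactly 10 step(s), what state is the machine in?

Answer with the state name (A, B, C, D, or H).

Step 1: in state A at pos -1, read 0 -> (A,0)->write 1,move L,goto D. Now: state=D, head=-2, tape[-3..3]=0011110 (head:  ^)
Step 2: in state D at pos -2, read 0 -> (D,0)->write 0,move R,goto A. Now: state=A, head=-1, tape[-3..3]=0011110 (head:   ^)
Step 3: in state A at pos -1, read 1 -> (A,1)->write 1,move R,goto B. Now: state=B, head=0, tape[-3..3]=0011110 (head:    ^)
Step 4: in state B at pos 0, read 1 -> (B,1)->write 1,move R,goto A. Now: state=A, head=1, tape[-3..3]=0011110 (head:     ^)
Step 5: in state A at pos 1, read 1 -> (A,1)->write 1,move R,goto B. Now: state=B, head=2, tape[-3..3]=0011110 (head:      ^)
Step 6: in state B at pos 2, read 1 -> (B,1)->write 1,move R,goto A. Now: state=A, head=3, tape[-3..4]=00111100 (head:       ^)
Step 7: in state A at pos 3, read 0 -> (A,0)->write 1,move L,goto D. Now: state=D, head=2, tape[-3..4]=00111110 (head:      ^)
Step 8: in state D at pos 2, read 1 -> (D,1)->write 1,move R,goto D. Now: state=D, head=3, tape[-3..4]=00111110 (head:       ^)
Step 9: in state D at pos 3, read 1 -> (D,1)->write 1,move R,goto D. Now: state=D, head=4, tape[-3..5]=001111100 (head:        ^)
Step 10: in state D at pos 4, read 0 -> (D,0)->write 0,move R,goto A. Now: state=A, head=5, tape[-3..6]=0011111000 (head:         ^)

Answer: A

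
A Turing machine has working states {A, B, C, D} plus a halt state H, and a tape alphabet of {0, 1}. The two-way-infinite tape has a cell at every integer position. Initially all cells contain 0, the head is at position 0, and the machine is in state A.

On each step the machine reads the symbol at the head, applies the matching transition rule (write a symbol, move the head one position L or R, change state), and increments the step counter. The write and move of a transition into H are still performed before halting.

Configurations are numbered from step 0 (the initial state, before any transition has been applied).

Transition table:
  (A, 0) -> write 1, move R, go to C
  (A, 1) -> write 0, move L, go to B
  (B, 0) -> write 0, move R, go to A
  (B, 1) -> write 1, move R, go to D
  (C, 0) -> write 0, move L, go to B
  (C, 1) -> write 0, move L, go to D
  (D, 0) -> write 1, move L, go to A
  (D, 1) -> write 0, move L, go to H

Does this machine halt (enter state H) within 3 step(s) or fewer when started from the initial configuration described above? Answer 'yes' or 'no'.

Step 1: in state A at pos 0, read 0 -> (A,0)->write 1,move R,goto C. Now: state=C, head=1, tape[-1..2]=0100 (head:   ^)
Step 2: in state C at pos 1, read 0 -> (C,0)->write 0,move L,goto B. Now: state=B, head=0, tape[-1..2]=0100 (head:  ^)
Step 3: in state B at pos 0, read 1 -> (B,1)->write 1,move R,goto D. Now: state=D, head=1, tape[-1..2]=0100 (head:   ^)
After 3 step(s): state = D (not H) -> not halted within 3 -> no

Answer: no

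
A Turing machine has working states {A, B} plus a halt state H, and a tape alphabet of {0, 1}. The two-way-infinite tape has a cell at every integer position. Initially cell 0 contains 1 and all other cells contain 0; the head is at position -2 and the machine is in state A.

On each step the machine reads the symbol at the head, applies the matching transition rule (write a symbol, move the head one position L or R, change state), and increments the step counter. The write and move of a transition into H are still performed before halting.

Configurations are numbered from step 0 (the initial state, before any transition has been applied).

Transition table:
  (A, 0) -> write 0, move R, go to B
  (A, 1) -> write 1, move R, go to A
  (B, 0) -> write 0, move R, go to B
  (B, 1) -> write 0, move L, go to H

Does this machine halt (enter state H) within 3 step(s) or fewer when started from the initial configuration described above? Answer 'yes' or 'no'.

Step 1: in state A at pos -2, read 0 -> (A,0)->write 0,move R,goto B. Now: state=B, head=-1, tape[-3..1]=00010 (head:   ^)
Step 2: in state B at pos -1, read 0 -> (B,0)->write 0,move R,goto B. Now: state=B, head=0, tape[-3..1]=00010 (head:    ^)
Step 3: in state B at pos 0, read 1 -> (B,1)->write 0,move L,goto H. Now: state=H, head=-1, tape[-3..1]=00000 (head:   ^)
State H reached at step 3; 3 <= 3 -> yes

Answer: yes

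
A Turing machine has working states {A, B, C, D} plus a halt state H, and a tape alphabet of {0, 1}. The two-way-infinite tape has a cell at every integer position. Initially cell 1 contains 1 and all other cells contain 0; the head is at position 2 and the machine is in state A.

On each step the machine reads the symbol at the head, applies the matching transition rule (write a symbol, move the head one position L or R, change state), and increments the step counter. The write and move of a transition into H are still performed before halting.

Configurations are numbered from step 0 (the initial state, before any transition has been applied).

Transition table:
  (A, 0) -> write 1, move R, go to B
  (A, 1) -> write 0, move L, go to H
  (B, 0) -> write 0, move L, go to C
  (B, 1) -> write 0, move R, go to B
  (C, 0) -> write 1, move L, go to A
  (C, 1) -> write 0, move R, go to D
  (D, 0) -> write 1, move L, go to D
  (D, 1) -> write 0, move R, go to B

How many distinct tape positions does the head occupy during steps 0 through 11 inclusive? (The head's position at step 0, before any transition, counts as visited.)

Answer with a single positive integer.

Answer: 4

Derivation:
Step 1: in state A at pos 2, read 0 -> (A,0)->write 1,move R,goto B. Now: state=B, head=3, tape[0..4]=01100 (head:    ^)
Step 2: in state B at pos 3, read 0 -> (B,0)->write 0,move L,goto C. Now: state=C, head=2, tape[0..4]=01100 (head:   ^)
Step 3: in state C at pos 2, read 1 -> (C,1)->write 0,move R,goto D. Now: state=D, head=3, tape[0..4]=01000 (head:    ^)
Step 4: in state D at pos 3, read 0 -> (D,0)->write 1,move L,goto D. Now: state=D, head=2, tape[0..4]=01010 (head:   ^)
Step 5: in state D at pos 2, read 0 -> (D,0)->write 1,move L,goto D. Now: state=D, head=1, tape[0..4]=01110 (head:  ^)
Step 6: in state D at pos 1, read 1 -> (D,1)->write 0,move R,goto B. Now: state=B, head=2, tape[0..4]=00110 (head:   ^)
Step 7: in state B at pos 2, read 1 -> (B,1)->write 0,move R,goto B. Now: state=B, head=3, tape[0..4]=00010 (head:    ^)
Step 8: in state B at pos 3, read 1 -> (B,1)->write 0,move R,goto B. Now: state=B, head=4, tape[0..5]=000000 (head:     ^)
Step 9: in state B at pos 4, read 0 -> (B,0)->write 0,move L,goto C. Now: state=C, head=3, tape[0..5]=000000 (head:    ^)
Step 10: in state C at pos 3, read 0 -> (C,0)->write 1,move L,goto A. Now: state=A, head=2, tape[0..5]=000100 (head:   ^)
Step 11: in state A at pos 2, read 0 -> (A,0)->write 1,move R,goto B. Now: state=B, head=3, tape[0..5]=001100 (head:    ^)
Head positions at steps 0..11: starting at 2, distinct positions visited = {1, 2, 3, 4} -> 4 position(s)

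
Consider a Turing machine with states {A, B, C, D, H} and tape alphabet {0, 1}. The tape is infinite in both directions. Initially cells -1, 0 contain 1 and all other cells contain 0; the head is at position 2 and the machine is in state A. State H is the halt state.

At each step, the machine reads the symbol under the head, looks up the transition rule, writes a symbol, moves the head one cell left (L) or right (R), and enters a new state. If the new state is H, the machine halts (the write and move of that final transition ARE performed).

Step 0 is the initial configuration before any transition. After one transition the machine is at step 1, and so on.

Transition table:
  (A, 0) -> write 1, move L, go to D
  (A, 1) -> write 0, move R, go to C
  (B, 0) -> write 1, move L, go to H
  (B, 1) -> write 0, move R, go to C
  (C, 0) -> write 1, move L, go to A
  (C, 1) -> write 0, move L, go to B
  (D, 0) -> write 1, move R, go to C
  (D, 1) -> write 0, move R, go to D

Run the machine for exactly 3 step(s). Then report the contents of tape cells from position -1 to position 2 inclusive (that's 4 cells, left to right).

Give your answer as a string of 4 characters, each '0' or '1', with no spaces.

Answer: 1110

Derivation:
Step 1: in state A at pos 2, read 0 -> (A,0)->write 1,move L,goto D. Now: state=D, head=1, tape[-2..3]=011010 (head:    ^)
Step 2: in state D at pos 1, read 0 -> (D,0)->write 1,move R,goto C. Now: state=C, head=2, tape[-2..3]=011110 (head:     ^)
Step 3: in state C at pos 2, read 1 -> (C,1)->write 0,move L,goto B. Now: state=B, head=1, tape[-2..3]=011100 (head:    ^)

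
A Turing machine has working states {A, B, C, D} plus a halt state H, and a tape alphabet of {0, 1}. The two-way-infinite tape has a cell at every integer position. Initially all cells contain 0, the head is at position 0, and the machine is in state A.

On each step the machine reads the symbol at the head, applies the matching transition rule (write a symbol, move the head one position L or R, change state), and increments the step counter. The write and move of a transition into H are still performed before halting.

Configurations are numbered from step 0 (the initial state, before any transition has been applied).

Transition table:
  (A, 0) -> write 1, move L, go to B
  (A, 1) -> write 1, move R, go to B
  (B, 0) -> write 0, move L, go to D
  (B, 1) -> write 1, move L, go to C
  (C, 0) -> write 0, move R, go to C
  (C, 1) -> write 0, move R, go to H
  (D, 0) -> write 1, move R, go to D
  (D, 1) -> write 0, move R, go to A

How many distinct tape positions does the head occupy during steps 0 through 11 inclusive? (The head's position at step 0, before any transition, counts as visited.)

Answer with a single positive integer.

Answer: 4

Derivation:
Step 1: in state A at pos 0, read 0 -> (A,0)->write 1,move L,goto B. Now: state=B, head=-1, tape[-2..1]=0010 (head:  ^)
Step 2: in state B at pos -1, read 0 -> (B,0)->write 0,move L,goto D. Now: state=D, head=-2, tape[-3..1]=00010 (head:  ^)
Step 3: in state D at pos -2, read 0 -> (D,0)->write 1,move R,goto D. Now: state=D, head=-1, tape[-3..1]=01010 (head:   ^)
Step 4: in state D at pos -1, read 0 -> (D,0)->write 1,move R,goto D. Now: state=D, head=0, tape[-3..1]=01110 (head:    ^)
Step 5: in state D at pos 0, read 1 -> (D,1)->write 0,move R,goto A. Now: state=A, head=1, tape[-3..2]=011000 (head:     ^)
Step 6: in state A at pos 1, read 0 -> (A,0)->write 1,move L,goto B. Now: state=B, head=0, tape[-3..2]=011010 (head:    ^)
Step 7: in state B at pos 0, read 0 -> (B,0)->write 0,move L,goto D. Now: state=D, head=-1, tape[-3..2]=011010 (head:   ^)
Step 8: in state D at pos -1, read 1 -> (D,1)->write 0,move R,goto A. Now: state=A, head=0, tape[-3..2]=010010 (head:    ^)
Step 9: in state A at pos 0, read 0 -> (A,0)->write 1,move L,goto B. Now: state=B, head=-1, tape[-3..2]=010110 (head:   ^)
Step 10: in state B at pos -1, read 0 -> (B,0)->write 0,move L,goto D. Now: state=D, head=-2, tape[-3..2]=010110 (head:  ^)
Step 11: in state D at pos -2, read 1 -> (D,1)->write 0,move R,goto A. Now: state=A, head=-1, tape[-3..2]=000110 (head:   ^)
Head positions at steps 0..11: starting at 0, distinct positions visited = {-2, -1, 0, 1} -> 4 position(s)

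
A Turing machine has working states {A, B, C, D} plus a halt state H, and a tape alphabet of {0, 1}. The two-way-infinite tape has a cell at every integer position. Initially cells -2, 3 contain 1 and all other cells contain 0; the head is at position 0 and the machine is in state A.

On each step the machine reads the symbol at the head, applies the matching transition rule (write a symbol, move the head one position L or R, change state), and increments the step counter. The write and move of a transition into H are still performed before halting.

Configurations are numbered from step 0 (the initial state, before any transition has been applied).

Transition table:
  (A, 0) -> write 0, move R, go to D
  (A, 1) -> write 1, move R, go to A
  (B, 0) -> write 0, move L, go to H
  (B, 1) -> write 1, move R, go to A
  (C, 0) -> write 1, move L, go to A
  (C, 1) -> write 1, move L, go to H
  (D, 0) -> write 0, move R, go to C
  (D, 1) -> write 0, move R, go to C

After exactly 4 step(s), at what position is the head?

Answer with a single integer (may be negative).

Answer: 2

Derivation:
Step 1: in state A at pos 0, read 0 -> (A,0)->write 0,move R,goto D. Now: state=D, head=1, tape[-3..4]=01000010 (head:     ^)
Step 2: in state D at pos 1, read 0 -> (D,0)->write 0,move R,goto C. Now: state=C, head=2, tape[-3..4]=01000010 (head:      ^)
Step 3: in state C at pos 2, read 0 -> (C,0)->write 1,move L,goto A. Now: state=A, head=1, tape[-3..4]=01000110 (head:     ^)
Step 4: in state A at pos 1, read 0 -> (A,0)->write 0,move R,goto D. Now: state=D, head=2, tape[-3..4]=01000110 (head:      ^)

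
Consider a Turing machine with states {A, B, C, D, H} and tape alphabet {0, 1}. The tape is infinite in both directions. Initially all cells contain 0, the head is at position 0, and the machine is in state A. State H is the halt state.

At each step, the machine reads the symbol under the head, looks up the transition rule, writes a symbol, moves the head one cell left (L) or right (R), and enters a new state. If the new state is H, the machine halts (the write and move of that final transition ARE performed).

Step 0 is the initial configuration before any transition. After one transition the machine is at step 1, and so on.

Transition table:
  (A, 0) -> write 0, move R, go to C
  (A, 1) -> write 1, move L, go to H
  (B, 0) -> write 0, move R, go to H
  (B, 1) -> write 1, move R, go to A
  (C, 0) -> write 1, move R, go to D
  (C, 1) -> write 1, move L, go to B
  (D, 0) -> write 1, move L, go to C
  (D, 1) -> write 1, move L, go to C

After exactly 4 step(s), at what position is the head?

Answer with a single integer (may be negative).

Step 1: in state A at pos 0, read 0 -> (A,0)->write 0,move R,goto C. Now: state=C, head=1, tape[-1..2]=0000 (head:   ^)
Step 2: in state C at pos 1, read 0 -> (C,0)->write 1,move R,goto D. Now: state=D, head=2, tape[-1..3]=00100 (head:    ^)
Step 3: in state D at pos 2, read 0 -> (D,0)->write 1,move L,goto C. Now: state=C, head=1, tape[-1..3]=00110 (head:   ^)
Step 4: in state C at pos 1, read 1 -> (C,1)->write 1,move L,goto B. Now: state=B, head=0, tape[-1..3]=00110 (head:  ^)

Answer: 0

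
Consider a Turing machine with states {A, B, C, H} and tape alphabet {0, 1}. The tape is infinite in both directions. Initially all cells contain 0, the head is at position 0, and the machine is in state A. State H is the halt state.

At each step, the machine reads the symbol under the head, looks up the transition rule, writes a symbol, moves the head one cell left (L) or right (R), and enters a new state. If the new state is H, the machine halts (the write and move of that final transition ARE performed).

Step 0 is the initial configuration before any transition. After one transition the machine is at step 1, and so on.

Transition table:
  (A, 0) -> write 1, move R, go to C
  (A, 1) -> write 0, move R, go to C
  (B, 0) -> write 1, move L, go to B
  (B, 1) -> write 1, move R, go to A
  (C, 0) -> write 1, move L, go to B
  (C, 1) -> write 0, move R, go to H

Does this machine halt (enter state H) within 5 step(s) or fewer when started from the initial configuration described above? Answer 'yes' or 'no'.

Answer: no

Derivation:
Step 1: in state A at pos 0, read 0 -> (A,0)->write 1,move R,goto C. Now: state=C, head=1, tape[-1..2]=0100 (head:   ^)
Step 2: in state C at pos 1, read 0 -> (C,0)->write 1,move L,goto B. Now: state=B, head=0, tape[-1..2]=0110 (head:  ^)
Step 3: in state B at pos 0, read 1 -> (B,1)->write 1,move R,goto A. Now: state=A, head=1, tape[-1..2]=0110 (head:   ^)
Step 4: in state A at pos 1, read 1 -> (A,1)->write 0,move R,goto C. Now: state=C, head=2, tape[-1..3]=01000 (head:    ^)
Step 5: in state C at pos 2, read 0 -> (C,0)->write 1,move L,goto B. Now: state=B, head=1, tape[-1..3]=01010 (head:   ^)
After 5 step(s): state = B (not H) -> not halted within 5 -> no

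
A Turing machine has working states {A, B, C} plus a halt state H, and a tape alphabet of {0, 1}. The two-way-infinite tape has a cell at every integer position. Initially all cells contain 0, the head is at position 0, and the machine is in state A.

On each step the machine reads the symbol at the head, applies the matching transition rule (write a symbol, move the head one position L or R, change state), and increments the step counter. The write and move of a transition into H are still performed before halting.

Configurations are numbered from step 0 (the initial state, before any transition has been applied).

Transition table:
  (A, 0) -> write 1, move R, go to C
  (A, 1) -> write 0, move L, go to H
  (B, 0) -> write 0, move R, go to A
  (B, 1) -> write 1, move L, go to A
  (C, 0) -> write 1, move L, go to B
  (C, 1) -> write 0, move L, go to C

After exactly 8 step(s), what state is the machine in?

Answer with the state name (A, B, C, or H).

Answer: A

Derivation:
Step 1: in state A at pos 0, read 0 -> (A,0)->write 1,move R,goto C. Now: state=C, head=1, tape[-1..2]=0100 (head:   ^)
Step 2: in state C at pos 1, read 0 -> (C,0)->write 1,move L,goto B. Now: state=B, head=0, tape[-1..2]=0110 (head:  ^)
Step 3: in state B at pos 0, read 1 -> (B,1)->write 1,move L,goto A. Now: state=A, head=-1, tape[-2..2]=00110 (head:  ^)
Step 4: in state A at pos -1, read 0 -> (A,0)->write 1,move R,goto C. Now: state=C, head=0, tape[-2..2]=01110 (head:   ^)
Step 5: in state C at pos 0, read 1 -> (C,1)->write 0,move L,goto C. Now: state=C, head=-1, tape[-2..2]=01010 (head:  ^)
Step 6: in state C at pos -1, read 1 -> (C,1)->write 0,move L,goto C. Now: state=C, head=-2, tape[-3..2]=000010 (head:  ^)
Step 7: in state C at pos -2, read 0 -> (C,0)->write 1,move L,goto B. Now: state=B, head=-3, tape[-4..2]=0010010 (head:  ^)
Step 8: in state B at pos -3, read 0 -> (B,0)->write 0,move R,goto A. Now: state=A, head=-2, tape[-4..2]=0010010 (head:   ^)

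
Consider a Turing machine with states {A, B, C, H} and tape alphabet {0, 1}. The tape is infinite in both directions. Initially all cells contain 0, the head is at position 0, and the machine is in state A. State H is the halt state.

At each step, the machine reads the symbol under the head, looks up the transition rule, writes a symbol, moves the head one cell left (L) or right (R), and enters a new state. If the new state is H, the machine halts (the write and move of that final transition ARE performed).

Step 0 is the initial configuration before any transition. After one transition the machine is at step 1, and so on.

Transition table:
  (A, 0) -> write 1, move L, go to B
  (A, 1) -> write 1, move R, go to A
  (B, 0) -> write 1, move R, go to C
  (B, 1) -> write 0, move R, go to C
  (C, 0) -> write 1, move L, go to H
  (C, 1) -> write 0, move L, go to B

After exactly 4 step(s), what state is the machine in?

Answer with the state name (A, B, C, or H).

Answer: C

Derivation:
Step 1: in state A at pos 0, read 0 -> (A,0)->write 1,move L,goto B. Now: state=B, head=-1, tape[-2..1]=0010 (head:  ^)
Step 2: in state B at pos -1, read 0 -> (B,0)->write 1,move R,goto C. Now: state=C, head=0, tape[-2..1]=0110 (head:   ^)
Step 3: in state C at pos 0, read 1 -> (C,1)->write 0,move L,goto B. Now: state=B, head=-1, tape[-2..1]=0100 (head:  ^)
Step 4: in state B at pos -1, read 1 -> (B,1)->write 0,move R,goto C. Now: state=C, head=0, tape[-2..1]=0000 (head:   ^)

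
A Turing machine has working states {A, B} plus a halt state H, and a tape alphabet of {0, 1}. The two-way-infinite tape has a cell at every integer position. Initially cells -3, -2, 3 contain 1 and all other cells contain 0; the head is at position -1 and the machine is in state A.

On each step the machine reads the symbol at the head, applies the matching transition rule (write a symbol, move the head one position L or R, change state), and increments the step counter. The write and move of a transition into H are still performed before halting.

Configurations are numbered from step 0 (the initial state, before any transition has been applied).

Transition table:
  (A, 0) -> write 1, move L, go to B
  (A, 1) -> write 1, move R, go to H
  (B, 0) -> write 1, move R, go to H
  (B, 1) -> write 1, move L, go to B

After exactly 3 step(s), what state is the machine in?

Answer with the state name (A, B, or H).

Answer: B

Derivation:
Step 1: in state A at pos -1, read 0 -> (A,0)->write 1,move L,goto B. Now: state=B, head=-2, tape[-4..4]=011100010 (head:   ^)
Step 2: in state B at pos -2, read 1 -> (B,1)->write 1,move L,goto B. Now: state=B, head=-3, tape[-4..4]=011100010 (head:  ^)
Step 3: in state B at pos -3, read 1 -> (B,1)->write 1,move L,goto B. Now: state=B, head=-4, tape[-5..4]=0011100010 (head:  ^)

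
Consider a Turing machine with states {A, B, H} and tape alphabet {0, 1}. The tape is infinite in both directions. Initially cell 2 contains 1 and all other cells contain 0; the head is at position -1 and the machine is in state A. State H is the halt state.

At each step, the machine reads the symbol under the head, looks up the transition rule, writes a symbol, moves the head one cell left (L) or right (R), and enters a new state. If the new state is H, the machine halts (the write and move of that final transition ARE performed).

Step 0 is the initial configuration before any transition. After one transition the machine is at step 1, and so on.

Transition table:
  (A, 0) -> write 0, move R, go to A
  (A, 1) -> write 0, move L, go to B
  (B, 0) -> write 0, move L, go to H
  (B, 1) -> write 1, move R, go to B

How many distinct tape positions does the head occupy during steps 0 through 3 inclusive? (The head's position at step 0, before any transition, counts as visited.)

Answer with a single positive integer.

Step 1: in state A at pos -1, read 0 -> (A,0)->write 0,move R,goto A. Now: state=A, head=0, tape[-2..3]=000010 (head:   ^)
Step 2: in state A at pos 0, read 0 -> (A,0)->write 0,move R,goto A. Now: state=A, head=1, tape[-2..3]=000010 (head:    ^)
Step 3: in state A at pos 1, read 0 -> (A,0)->write 0,move R,goto A. Now: state=A, head=2, tape[-2..3]=000010 (head:     ^)
Head positions at steps 0..3: starting at -1, distinct positions visited = {-1, 0, 1, 2} -> 4 position(s)

Answer: 4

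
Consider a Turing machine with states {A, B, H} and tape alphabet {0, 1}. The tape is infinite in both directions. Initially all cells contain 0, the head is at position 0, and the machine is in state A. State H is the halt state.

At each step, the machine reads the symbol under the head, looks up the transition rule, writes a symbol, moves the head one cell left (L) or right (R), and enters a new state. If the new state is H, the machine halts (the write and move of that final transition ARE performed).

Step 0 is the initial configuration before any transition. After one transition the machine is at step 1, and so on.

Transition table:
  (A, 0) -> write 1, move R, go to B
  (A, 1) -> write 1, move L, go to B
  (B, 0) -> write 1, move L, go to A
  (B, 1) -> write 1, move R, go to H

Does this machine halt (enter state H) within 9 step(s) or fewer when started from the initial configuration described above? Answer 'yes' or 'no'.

Answer: yes

Derivation:
Step 1: in state A at pos 0, read 0 -> (A,0)->write 1,move R,goto B. Now: state=B, head=1, tape[-1..2]=0100 (head:   ^)
Step 2: in state B at pos 1, read 0 -> (B,0)->write 1,move L,goto A. Now: state=A, head=0, tape[-1..2]=0110 (head:  ^)
Step 3: in state A at pos 0, read 1 -> (A,1)->write 1,move L,goto B. Now: state=B, head=-1, tape[-2..2]=00110 (head:  ^)
Step 4: in state B at pos -1, read 0 -> (B,0)->write 1,move L,goto A. Now: state=A, head=-2, tape[-3..2]=001110 (head:  ^)
Step 5: in state A at pos -2, read 0 -> (A,0)->write 1,move R,goto B. Now: state=B, head=-1, tape[-3..2]=011110 (head:   ^)
Step 6: in state B at pos -1, read 1 -> (B,1)->write 1,move R,goto H. Now: state=H, head=0, tape[-3..2]=011110 (head:    ^)
State H reached at step 6; 6 <= 9 -> yes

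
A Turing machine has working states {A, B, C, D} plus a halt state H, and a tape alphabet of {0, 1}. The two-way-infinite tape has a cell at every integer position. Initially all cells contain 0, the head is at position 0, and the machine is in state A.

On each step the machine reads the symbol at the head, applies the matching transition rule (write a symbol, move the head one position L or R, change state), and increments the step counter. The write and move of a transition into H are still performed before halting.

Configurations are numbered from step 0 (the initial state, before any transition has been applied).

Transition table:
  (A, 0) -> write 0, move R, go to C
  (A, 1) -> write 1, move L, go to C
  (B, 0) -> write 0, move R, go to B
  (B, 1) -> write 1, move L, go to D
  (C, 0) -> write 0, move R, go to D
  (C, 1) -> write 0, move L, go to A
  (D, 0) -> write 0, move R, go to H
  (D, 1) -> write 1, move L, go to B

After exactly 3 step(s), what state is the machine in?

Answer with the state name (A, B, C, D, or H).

Answer: H

Derivation:
Step 1: in state A at pos 0, read 0 -> (A,0)->write 0,move R,goto C. Now: state=C, head=1, tape[-1..2]=0000 (head:   ^)
Step 2: in state C at pos 1, read 0 -> (C,0)->write 0,move R,goto D. Now: state=D, head=2, tape[-1..3]=00000 (head:    ^)
Step 3: in state D at pos 2, read 0 -> (D,0)->write 0,move R,goto H. Now: state=H, head=3, tape[-1..4]=000000 (head:     ^)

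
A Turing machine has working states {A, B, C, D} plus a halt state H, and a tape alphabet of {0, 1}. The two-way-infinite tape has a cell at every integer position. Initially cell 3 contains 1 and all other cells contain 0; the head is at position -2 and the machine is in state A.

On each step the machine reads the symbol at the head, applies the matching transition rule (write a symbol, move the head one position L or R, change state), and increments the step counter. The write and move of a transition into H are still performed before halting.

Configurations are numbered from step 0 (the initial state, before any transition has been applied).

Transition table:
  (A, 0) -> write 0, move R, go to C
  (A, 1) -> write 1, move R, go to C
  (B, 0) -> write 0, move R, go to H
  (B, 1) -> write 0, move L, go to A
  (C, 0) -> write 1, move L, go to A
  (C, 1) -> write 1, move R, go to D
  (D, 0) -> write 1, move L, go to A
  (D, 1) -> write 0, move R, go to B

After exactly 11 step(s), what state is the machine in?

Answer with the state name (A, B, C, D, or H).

Step 1: in state A at pos -2, read 0 -> (A,0)->write 0,move R,goto C. Now: state=C, head=-1, tape[-3..4]=00000010 (head:   ^)
Step 2: in state C at pos -1, read 0 -> (C,0)->write 1,move L,goto A. Now: state=A, head=-2, tape[-3..4]=00100010 (head:  ^)
Step 3: in state A at pos -2, read 0 -> (A,0)->write 0,move R,goto C. Now: state=C, head=-1, tape[-3..4]=00100010 (head:   ^)
Step 4: in state C at pos -1, read 1 -> (C,1)->write 1,move R,goto D. Now: state=D, head=0, tape[-3..4]=00100010 (head:    ^)
Step 5: in state D at pos 0, read 0 -> (D,0)->write 1,move L,goto A. Now: state=A, head=-1, tape[-3..4]=00110010 (head:   ^)
Step 6: in state A at pos -1, read 1 -> (A,1)->write 1,move R,goto C. Now: state=C, head=0, tape[-3..4]=00110010 (head:    ^)
Step 7: in state C at pos 0, read 1 -> (C,1)->write 1,move R,goto D. Now: state=D, head=1, tape[-3..4]=00110010 (head:     ^)
Step 8: in state D at pos 1, read 0 -> (D,0)->write 1,move L,goto A. Now: state=A, head=0, tape[-3..4]=00111010 (head:    ^)
Step 9: in state A at pos 0, read 1 -> (A,1)->write 1,move R,goto C. Now: state=C, head=1, tape[-3..4]=00111010 (head:     ^)
Step 10: in state C at pos 1, read 1 -> (C,1)->write 1,move R,goto D. Now: state=D, head=2, tape[-3..4]=00111010 (head:      ^)
Step 11: in state D at pos 2, read 0 -> (D,0)->write 1,move L,goto A. Now: state=A, head=1, tape[-3..4]=00111110 (head:     ^)

Answer: A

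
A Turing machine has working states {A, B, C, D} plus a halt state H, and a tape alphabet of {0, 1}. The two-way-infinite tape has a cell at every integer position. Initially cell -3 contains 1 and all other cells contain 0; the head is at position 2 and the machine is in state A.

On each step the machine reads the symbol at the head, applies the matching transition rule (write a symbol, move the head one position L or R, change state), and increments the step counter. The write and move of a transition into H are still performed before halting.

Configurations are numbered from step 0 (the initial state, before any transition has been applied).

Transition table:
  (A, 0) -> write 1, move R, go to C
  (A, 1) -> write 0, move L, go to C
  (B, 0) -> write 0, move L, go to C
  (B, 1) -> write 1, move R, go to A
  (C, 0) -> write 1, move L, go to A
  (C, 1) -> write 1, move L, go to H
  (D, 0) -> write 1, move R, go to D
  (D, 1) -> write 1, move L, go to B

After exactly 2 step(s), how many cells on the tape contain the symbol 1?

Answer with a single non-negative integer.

Step 1: in state A at pos 2, read 0 -> (A,0)->write 1,move R,goto C. Now: state=C, head=3, tape[-4..4]=010000100 (head:        ^)
Step 2: in state C at pos 3, read 0 -> (C,0)->write 1,move L,goto A. Now: state=A, head=2, tape[-4..4]=010000110 (head:       ^)
Cells containing 1 after step 2: {-3, 2, 3} -> 3 cell(s)

Answer: 3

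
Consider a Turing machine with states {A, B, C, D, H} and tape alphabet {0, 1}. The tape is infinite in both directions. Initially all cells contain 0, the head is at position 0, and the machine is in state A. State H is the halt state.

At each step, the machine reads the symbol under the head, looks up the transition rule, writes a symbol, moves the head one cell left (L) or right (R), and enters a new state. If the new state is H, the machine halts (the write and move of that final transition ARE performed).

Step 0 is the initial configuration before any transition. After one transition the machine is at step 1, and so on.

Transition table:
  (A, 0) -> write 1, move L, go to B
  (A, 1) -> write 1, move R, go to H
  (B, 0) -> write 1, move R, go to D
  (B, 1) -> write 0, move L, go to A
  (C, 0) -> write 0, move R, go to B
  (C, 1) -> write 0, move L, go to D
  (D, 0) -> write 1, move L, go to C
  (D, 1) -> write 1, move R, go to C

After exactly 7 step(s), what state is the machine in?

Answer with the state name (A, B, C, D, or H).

Answer: D

Derivation:
Step 1: in state A at pos 0, read 0 -> (A,0)->write 1,move L,goto B. Now: state=B, head=-1, tape[-2..1]=0010 (head:  ^)
Step 2: in state B at pos -1, read 0 -> (B,0)->write 1,move R,goto D. Now: state=D, head=0, tape[-2..1]=0110 (head:   ^)
Step 3: in state D at pos 0, read 1 -> (D,1)->write 1,move R,goto C. Now: state=C, head=1, tape[-2..2]=01100 (head:    ^)
Step 4: in state C at pos 1, read 0 -> (C,0)->write 0,move R,goto B. Now: state=B, head=2, tape[-2..3]=011000 (head:     ^)
Step 5: in state B at pos 2, read 0 -> (B,0)->write 1,move R,goto D. Now: state=D, head=3, tape[-2..4]=0110100 (head:      ^)
Step 6: in state D at pos 3, read 0 -> (D,0)->write 1,move L,goto C. Now: state=C, head=2, tape[-2..4]=0110110 (head:     ^)
Step 7: in state C at pos 2, read 1 -> (C,1)->write 0,move L,goto D. Now: state=D, head=1, tape[-2..4]=0110010 (head:    ^)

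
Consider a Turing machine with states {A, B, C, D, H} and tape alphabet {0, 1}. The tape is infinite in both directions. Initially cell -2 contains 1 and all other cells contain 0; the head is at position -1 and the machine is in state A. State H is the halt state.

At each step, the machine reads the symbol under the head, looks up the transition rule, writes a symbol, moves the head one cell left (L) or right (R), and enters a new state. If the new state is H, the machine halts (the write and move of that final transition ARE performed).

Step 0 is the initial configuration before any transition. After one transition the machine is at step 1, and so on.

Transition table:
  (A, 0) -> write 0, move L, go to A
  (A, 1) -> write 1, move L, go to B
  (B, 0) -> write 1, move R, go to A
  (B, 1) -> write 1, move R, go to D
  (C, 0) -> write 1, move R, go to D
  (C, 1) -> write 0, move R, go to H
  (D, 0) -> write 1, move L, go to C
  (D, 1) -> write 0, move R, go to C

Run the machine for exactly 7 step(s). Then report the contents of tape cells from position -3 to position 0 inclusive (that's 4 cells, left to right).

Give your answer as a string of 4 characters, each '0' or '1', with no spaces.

Answer: 1010

Derivation:
Step 1: in state A at pos -1, read 0 -> (A,0)->write 0,move L,goto A. Now: state=A, head=-2, tape[-3..0]=0100 (head:  ^)
Step 2: in state A at pos -2, read 1 -> (A,1)->write 1,move L,goto B. Now: state=B, head=-3, tape[-4..0]=00100 (head:  ^)
Step 3: in state B at pos -3, read 0 -> (B,0)->write 1,move R,goto A. Now: state=A, head=-2, tape[-4..0]=01100 (head:   ^)
Step 4: in state A at pos -2, read 1 -> (A,1)->write 1,move L,goto B. Now: state=B, head=-3, tape[-4..0]=01100 (head:  ^)
Step 5: in state B at pos -3, read 1 -> (B,1)->write 1,move R,goto D. Now: state=D, head=-2, tape[-4..0]=01100 (head:   ^)
Step 6: in state D at pos -2, read 1 -> (D,1)->write 0,move R,goto C. Now: state=C, head=-1, tape[-4..0]=01000 (head:    ^)
Step 7: in state C at pos -1, read 0 -> (C,0)->write 1,move R,goto D. Now: state=D, head=0, tape[-4..1]=010100 (head:     ^)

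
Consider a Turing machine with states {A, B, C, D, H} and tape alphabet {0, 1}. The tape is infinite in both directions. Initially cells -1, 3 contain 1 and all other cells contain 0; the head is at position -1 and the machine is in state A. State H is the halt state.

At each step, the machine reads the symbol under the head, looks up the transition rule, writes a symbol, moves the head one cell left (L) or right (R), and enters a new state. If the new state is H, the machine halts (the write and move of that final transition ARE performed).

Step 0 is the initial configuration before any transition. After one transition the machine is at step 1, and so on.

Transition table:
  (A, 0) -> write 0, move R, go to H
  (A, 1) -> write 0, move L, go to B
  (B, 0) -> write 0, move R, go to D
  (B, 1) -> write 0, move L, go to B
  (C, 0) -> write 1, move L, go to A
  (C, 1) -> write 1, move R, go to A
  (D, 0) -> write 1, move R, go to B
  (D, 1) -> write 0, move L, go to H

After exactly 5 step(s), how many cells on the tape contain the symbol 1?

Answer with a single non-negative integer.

Step 1: in state A at pos -1, read 1 -> (A,1)->write 0,move L,goto B. Now: state=B, head=-2, tape[-3..4]=00000010 (head:  ^)
Step 2: in state B at pos -2, read 0 -> (B,0)->write 0,move R,goto D. Now: state=D, head=-1, tape[-3..4]=00000010 (head:   ^)
Step 3: in state D at pos -1, read 0 -> (D,0)->write 1,move R,goto B. Now: state=B, head=0, tape[-3..4]=00100010 (head:    ^)
Step 4: in state B at pos 0, read 0 -> (B,0)->write 0,move R,goto D. Now: state=D, head=1, tape[-3..4]=00100010 (head:     ^)
Step 5: in state D at pos 1, read 0 -> (D,0)->write 1,move R,goto B. Now: state=B, head=2, tape[-3..4]=00101010 (head:      ^)
Cells containing 1 after step 5: {-1, 1, 3} -> 3 cell(s)

Answer: 3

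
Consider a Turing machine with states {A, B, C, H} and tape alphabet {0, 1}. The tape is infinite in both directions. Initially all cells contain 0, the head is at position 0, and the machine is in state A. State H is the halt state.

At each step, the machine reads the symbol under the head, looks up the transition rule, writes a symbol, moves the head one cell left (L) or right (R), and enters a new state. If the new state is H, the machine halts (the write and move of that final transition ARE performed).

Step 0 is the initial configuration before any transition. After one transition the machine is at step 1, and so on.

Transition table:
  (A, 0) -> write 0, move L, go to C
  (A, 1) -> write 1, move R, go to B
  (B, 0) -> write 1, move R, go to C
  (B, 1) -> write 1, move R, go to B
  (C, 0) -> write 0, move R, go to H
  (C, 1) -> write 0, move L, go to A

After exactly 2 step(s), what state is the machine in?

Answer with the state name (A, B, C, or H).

Answer: H

Derivation:
Step 1: in state A at pos 0, read 0 -> (A,0)->write 0,move L,goto C. Now: state=C, head=-1, tape[-2..1]=0000 (head:  ^)
Step 2: in state C at pos -1, read 0 -> (C,0)->write 0,move R,goto H. Now: state=H, head=0, tape[-2..1]=0000 (head:   ^)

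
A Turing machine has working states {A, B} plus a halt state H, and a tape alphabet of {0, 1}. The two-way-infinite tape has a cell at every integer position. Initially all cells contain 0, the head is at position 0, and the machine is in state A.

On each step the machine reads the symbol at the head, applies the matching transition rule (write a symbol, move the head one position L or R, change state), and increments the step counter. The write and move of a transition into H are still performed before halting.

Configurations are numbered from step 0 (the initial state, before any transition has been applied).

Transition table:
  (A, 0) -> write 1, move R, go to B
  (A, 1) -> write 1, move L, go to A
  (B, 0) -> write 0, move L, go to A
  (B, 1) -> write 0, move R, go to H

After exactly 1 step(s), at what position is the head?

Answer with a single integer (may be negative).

Answer: 1

Derivation:
Step 1: in state A at pos 0, read 0 -> (A,0)->write 1,move R,goto B. Now: state=B, head=1, tape[-1..2]=0100 (head:   ^)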